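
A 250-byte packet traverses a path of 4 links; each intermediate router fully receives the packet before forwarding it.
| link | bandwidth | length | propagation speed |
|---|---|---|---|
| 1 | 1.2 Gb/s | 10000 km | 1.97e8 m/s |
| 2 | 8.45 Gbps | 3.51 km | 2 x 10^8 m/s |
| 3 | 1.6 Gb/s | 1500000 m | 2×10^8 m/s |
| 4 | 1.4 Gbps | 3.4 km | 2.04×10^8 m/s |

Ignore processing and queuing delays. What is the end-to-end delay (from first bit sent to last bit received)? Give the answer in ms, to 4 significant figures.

58.30 ms

L = 250 × 8 = 2000 bits.
Transmission delays (L/R per hop): 0.00166667, 0.000236686, 0.00125, 0.00142857 ms; sum = 0.00458192 ms.
Propagation delays (d/s per hop): 50.7614, 0.01755, 7.5, 0.0166667 ms; sum = 58.2956 ms.
End-to-end = 58.30 ms.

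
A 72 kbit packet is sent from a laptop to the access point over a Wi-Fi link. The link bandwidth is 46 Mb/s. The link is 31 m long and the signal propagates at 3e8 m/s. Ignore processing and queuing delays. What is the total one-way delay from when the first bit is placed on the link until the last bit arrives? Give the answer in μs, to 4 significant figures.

L = 72000 bits.
Transmission delay = L/R = 72000 / 46000000 = 1565.22 μs.
Propagation delay = d/s = 31 m / 300000000 m/s = 0.103333 μs.
Total = 1565 μs.

1565 μs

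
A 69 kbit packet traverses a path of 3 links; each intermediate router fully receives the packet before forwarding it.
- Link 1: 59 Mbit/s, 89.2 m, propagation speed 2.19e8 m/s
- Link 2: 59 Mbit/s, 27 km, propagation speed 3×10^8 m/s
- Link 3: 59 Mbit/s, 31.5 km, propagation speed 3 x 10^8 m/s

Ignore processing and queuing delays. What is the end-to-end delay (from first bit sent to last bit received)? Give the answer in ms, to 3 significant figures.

L = 69000 bits.
Transmission delay per hop = L/R = 69000/59000000 = 1.16949 ms; 3 hops → 3.50847 ms.
Propagation delays (d/s per hop): 0.000407306, 0.09, 0.105 ms; sum = 0.195407 ms.
End-to-end = 3.70 ms.

3.70 ms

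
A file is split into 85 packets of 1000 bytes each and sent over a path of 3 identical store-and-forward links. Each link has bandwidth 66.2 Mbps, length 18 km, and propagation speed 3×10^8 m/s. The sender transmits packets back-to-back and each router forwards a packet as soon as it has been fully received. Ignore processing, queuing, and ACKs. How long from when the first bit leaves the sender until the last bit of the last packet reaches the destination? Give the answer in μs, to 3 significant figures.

Per-hop transmission t_tx = L/R = 8000/66200000 = 120.846 μs.
Per-hop propagation t_prop = 18000/300000000 = 60 μs.
Pipeline fill: first packet needs 3·t_tx to clear all hops; remaining 84 packets each add one t_tx.
Total = (3+85-1)·t_tx + 3·t_prop = 87·120.846 + 3·60 = 10700 μs.

10700 μs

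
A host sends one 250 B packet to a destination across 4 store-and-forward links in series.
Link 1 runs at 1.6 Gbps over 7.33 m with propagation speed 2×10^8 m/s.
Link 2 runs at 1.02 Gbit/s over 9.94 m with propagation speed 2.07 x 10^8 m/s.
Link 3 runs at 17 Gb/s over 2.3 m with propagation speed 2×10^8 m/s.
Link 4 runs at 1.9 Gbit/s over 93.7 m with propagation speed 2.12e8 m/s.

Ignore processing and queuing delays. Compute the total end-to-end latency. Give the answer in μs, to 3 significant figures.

L = 250 × 8 = 2000 bits.
Transmission delays (L/R per hop): 1.25, 1.96078, 0.117647, 1.05263 μs; sum = 4.38106 μs.
Propagation delays (d/s per hop): 0.03665, 0.0480193, 0.0115, 0.441981 μs; sum = 0.53815 μs.
End-to-end = 4.92 μs.

4.92 μs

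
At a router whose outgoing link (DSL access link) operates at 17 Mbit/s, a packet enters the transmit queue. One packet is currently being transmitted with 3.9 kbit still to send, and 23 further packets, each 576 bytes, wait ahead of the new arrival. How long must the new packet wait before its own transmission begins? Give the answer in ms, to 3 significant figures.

Each queued packet: L/R = 4608/17000000 = 0.271059 ms.
23 queued → 6.23435 ms.
Plus remaining 3900 bits of current packet: 0.229412 ms.
Queuing delay = 6.46 ms.

6.46 ms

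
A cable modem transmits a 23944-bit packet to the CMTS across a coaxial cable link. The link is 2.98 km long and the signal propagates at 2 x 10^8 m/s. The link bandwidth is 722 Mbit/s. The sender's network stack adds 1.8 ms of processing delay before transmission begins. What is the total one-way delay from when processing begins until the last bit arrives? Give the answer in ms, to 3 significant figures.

1.85 ms

Transmission delay = L/R = 23944 / 722000000 = 0.0331634 ms.
Propagation delay = d/s = 2980 m / 200000000 m/s = 0.0149 ms.
Plus processing delay 1.8 ms = 1.8 ms.
Total = 1.85 ms.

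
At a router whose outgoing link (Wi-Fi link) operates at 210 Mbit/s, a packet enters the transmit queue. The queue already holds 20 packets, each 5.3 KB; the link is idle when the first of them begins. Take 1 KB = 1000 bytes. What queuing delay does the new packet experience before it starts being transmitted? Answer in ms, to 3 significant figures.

Each queued packet: L/R = 42400/210000000 = 0.201905 ms.
20 queued → 4.0381 ms.
Queuing delay = 4.04 ms.

4.04 ms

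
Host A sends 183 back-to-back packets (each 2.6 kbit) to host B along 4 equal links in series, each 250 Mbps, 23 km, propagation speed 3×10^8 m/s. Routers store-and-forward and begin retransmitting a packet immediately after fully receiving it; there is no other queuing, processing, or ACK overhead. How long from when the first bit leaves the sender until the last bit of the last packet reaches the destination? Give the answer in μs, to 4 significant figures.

Per-hop transmission t_tx = L/R = 2600/250000000 = 10.4 μs.
Per-hop propagation t_prop = 23000/300000000 = 76.6667 μs.
Pipeline fill: first packet needs 4·t_tx to clear all hops; remaining 182 packets each add one t_tx.
Total = (4+183-1)·t_tx + 4·t_prop = 186·10.4 + 4·76.6667 = 2241 μs.

2241 μs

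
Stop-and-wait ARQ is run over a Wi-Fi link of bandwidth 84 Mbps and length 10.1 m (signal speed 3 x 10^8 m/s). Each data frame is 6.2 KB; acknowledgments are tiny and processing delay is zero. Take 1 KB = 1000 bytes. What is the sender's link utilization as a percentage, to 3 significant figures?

100 %

t_tx = L/R = 49600/84000000 = 0.000590476 s.
t_prop = 10.1/300000000 = 3.36667e-08 s; RTT = 6.73333e-08 s.
Cycle = t_tx + RTT = 0.000590544 s.
Utilization = t_tx / cycle = 0.000590476/0.000590544 = 100 %.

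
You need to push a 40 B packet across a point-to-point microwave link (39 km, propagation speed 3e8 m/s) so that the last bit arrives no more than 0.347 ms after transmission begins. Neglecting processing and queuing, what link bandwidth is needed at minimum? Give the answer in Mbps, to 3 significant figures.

1.47 Mbps

L = 320 bits.
Propagation delay = 39000 / 300000000 = 0.13 ms.
Transmission budget = 0.347 − 0.13 = 0.217 ms.
R ≥ L / t_tx = 320 bits / 0.000217 s = 1.47 Mbps.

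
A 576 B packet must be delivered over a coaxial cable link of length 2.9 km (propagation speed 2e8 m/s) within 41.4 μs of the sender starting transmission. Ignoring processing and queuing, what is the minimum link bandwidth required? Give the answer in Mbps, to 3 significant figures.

171 Mbps

L = 4608 bits.
Propagation delay = 2900 / 200000000 = 14.5 μs.
Transmission budget = 41.4 − 14.5 = 26.9 μs.
R ≥ L / t_tx = 4608 bits / 2.69e-05 s = 171 Mbps.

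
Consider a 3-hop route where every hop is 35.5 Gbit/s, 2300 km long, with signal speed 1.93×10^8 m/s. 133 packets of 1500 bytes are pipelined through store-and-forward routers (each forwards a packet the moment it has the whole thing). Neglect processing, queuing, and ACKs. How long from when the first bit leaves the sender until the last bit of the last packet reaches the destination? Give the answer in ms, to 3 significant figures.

Per-hop transmission t_tx = L/R = 12000/35500000000 = 0.000338028 ms.
Per-hop propagation t_prop = 2300000/193000000 = 11.9171 ms.
Pipeline fill: first packet needs 3·t_tx to clear all hops; remaining 132 packets each add one t_tx.
Total = (3+133-1)·t_tx + 3·t_prop = 135·0.000338028 + 3·11.9171 = 35.8 ms.

35.8 ms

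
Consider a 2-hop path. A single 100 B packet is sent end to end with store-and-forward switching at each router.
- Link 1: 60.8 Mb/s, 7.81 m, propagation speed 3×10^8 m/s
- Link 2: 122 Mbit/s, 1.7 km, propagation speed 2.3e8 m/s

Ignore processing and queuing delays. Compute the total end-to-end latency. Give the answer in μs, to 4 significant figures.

27.13 μs

L = 100 × 8 = 800 bits.
Transmission delays (L/R per hop): 13.1579, 6.55738 μs; sum = 19.7153 μs.
Propagation delays (d/s per hop): 0.0260333, 7.3913 μs; sum = 7.41734 μs.
End-to-end = 27.13 μs.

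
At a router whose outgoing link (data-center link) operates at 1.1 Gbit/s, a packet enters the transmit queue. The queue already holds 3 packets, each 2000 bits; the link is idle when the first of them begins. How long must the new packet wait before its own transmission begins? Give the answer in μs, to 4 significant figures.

5.455 μs

Each queued packet: L/R = 2000/1100000000 = 1.81818 μs.
3 queued → 5.45455 μs.
Queuing delay = 5.455 μs.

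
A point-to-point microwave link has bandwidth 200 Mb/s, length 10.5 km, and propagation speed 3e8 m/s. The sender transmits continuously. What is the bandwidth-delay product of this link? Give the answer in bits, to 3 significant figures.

Propagation delay = 10500 / 300000000 = 3.5e-05 s.
BDP = R × t_prop = 200000000 × 3.5e-05 = 7000 bits.

7000 bits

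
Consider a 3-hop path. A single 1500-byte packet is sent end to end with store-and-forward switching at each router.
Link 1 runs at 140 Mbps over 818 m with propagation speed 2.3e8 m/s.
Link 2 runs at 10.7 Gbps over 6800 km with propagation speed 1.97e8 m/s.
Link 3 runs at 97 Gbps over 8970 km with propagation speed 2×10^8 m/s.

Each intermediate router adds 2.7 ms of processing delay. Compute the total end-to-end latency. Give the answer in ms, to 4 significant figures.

L = 1500 × 8 = 12000 bits.
Transmission delays (L/R per hop): 0.0857143, 0.0011215, 0.000123711 ms; sum = 0.0869595 ms.
Propagation delays (d/s per hop): 0.00355652, 34.5178, 44.85 ms; sum = 79.3713 ms.
Processing at 2 router(s): 2 × 2.7 ms = 5.4 ms.
End-to-end = 84.86 ms.

84.86 ms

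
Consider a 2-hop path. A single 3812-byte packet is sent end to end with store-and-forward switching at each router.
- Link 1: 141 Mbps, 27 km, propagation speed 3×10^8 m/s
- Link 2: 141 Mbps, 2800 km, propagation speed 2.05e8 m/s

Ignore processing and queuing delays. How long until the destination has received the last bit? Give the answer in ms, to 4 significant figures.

L = 3812 × 8 = 30496 bits.
Transmission delay per hop = L/R = 30496/141000000 = 0.216284 ms; 2 hops → 0.432567 ms.
Propagation delays (d/s per hop): 0.09, 13.6585 ms; sum = 13.7485 ms.
End-to-end = 14.18 ms.

14.18 ms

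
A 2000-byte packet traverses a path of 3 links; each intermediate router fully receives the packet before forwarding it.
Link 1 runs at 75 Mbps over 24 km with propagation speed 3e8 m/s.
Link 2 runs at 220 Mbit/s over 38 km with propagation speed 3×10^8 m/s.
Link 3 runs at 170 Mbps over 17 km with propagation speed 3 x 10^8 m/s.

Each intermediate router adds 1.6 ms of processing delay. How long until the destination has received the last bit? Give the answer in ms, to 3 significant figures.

L = 2000 × 8 = 16000 bits.
Transmission delays (L/R per hop): 0.213333, 0.0727273, 0.0941176 ms; sum = 0.380178 ms.
Propagation delays (d/s per hop): 0.08, 0.126667, 0.0566667 ms; sum = 0.263333 ms.
Processing at 2 router(s): 2 × 1.6 ms = 3.2 ms.
End-to-end = 3.84 ms.

3.84 ms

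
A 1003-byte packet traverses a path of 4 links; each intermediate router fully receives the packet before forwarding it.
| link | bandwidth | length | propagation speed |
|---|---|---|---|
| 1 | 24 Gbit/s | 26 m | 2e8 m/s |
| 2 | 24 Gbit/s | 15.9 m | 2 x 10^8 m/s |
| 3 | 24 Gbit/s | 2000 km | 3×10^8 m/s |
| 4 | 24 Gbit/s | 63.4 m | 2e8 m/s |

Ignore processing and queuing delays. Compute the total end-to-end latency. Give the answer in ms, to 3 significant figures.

L = 1003 × 8 = 8024 bits.
Transmission delay per hop = L/R = 8024/24000000000 = 0.000334333 ms; 4 hops → 0.00133733 ms.
Propagation delays (d/s per hop): 0.00013, 7.95e-05, 6.66667, 0.000317 ms; sum = 6.66719 ms.
End-to-end = 6.67 ms.

6.67 ms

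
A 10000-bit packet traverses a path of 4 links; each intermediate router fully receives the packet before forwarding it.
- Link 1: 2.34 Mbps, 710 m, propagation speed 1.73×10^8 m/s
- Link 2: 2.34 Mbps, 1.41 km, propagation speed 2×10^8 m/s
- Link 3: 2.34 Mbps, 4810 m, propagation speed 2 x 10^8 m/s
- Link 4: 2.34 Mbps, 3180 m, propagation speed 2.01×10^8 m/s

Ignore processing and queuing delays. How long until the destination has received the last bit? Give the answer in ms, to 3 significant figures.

17.1 ms

Transmission delay per hop = L/R = 10000/2340000 = 4.2735 ms; 4 hops → 17.094 ms.
Propagation delays (d/s per hop): 0.00410405, 0.00705, 0.02405, 0.0158209 ms; sum = 0.0510249 ms.
End-to-end = 17.1 ms.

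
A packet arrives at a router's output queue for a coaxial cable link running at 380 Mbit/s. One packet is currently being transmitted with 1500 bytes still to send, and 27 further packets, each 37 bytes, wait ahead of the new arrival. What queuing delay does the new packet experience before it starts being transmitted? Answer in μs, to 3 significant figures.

Each queued packet: L/R = 296/380000000 = 0.778947 μs.
27 queued → 21.0316 μs.
Plus remaining 12000 bits of current packet: 31.5789 μs.
Queuing delay = 52.6 μs.

52.6 μs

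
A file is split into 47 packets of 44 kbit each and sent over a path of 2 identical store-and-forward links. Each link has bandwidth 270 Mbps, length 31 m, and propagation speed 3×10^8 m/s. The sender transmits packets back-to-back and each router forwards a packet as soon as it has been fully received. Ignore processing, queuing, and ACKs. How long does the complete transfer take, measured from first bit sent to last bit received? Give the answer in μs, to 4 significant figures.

7822 μs

Per-hop transmission t_tx = L/R = 44000/270000000 = 162.963 μs.
Per-hop propagation t_prop = 31/300000000 = 0.103333 μs.
Pipeline fill: first packet needs 2·t_tx to clear all hops; remaining 46 packets each add one t_tx.
Total = (2+47-1)·t_tx + 2·t_prop = 48·162.963 + 2·0.103333 = 7822 μs.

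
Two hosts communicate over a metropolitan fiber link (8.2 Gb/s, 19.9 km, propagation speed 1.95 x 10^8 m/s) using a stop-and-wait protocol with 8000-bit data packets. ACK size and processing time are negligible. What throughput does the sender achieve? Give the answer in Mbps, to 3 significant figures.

t_tx = L/R = 8000/8.2e+09 = 9.7561e-07 s.
t_prop = 19900/195000000 = 0.000102051 s; RTT = 0.000204103 s.
Cycle = t_tx + RTT = 0.000205078 s.
Throughput = L / cycle = 8000 / 0.000205078 = 39.0 Mbps.

39.0 Mbps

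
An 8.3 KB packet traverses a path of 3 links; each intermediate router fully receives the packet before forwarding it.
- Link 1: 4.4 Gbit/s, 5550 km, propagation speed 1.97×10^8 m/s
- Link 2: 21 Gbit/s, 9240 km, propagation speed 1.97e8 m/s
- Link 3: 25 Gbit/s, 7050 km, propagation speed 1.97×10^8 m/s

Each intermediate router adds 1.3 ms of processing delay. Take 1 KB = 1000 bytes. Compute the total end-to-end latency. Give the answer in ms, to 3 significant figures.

L = 66400 bits.
Transmission delays (L/R per hop): 0.0150909, 0.0031619, 0.002656 ms; sum = 0.0209088 ms.
Propagation delays (d/s per hop): 28.1726, 46.9036, 35.7868 ms; sum = 110.863 ms.
Processing at 2 router(s): 2 × 1.3 ms = 2.6 ms.
End-to-end = 113 ms.

113 ms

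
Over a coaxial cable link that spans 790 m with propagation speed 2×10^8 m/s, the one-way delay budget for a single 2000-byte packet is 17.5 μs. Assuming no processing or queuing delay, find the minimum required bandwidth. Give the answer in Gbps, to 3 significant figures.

1.18 Gbps

L = 16000 bits.
Propagation delay = 790 / 200000000 = 3.95 μs.
Transmission budget = 17.5 − 3.95 = 13.55 μs.
R ≥ L / t_tx = 16000 bits / 1.355e-05 s = 1.18 Gbps.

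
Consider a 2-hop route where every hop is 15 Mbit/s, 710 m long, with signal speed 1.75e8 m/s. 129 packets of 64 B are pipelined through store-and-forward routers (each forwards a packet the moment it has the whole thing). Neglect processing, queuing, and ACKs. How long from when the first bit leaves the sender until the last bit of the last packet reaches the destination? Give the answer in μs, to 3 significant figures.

4450 μs

Per-hop transmission t_tx = L/R = 512/15000000 = 34.1333 μs.
Per-hop propagation t_prop = 710/175000000 = 4.05714 μs.
Pipeline fill: first packet needs 2·t_tx to clear all hops; remaining 128 packets each add one t_tx.
Total = (2+129-1)·t_tx + 2·t_prop = 130·34.1333 + 2·4.05714 = 4450 μs.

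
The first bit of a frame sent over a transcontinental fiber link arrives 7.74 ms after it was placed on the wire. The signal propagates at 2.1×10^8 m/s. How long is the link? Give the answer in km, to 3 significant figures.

d = s × t_prop = 210000000 × 0.00774 = 1630 km.

1630 km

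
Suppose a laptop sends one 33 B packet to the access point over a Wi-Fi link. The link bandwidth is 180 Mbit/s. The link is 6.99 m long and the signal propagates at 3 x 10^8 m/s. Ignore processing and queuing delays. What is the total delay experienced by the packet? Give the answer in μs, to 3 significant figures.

L = 33 × 8 = 264 bits.
Transmission delay = L/R = 264 / 180000000 = 1.46667 μs.
Propagation delay = d/s = 6.99 m / 300000000 m/s = 0.0233 μs.
Total = 1.49 μs.

1.49 μs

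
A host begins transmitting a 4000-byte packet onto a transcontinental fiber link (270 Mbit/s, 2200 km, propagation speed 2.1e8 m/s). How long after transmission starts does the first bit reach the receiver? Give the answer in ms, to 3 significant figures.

10.5 ms

First bit experiences only propagation delay: d/s = 2200000/210000000 = 10.5 ms.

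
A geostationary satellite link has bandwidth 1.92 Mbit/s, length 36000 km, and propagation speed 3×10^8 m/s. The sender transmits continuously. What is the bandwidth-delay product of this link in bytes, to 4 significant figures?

28800 bytes

Propagation delay = 36000000 / 300000000 = 0.12 s.
BDP = R × t_prop = 1920000 × 0.12 = 230400 bits.
In bytes: 230400/8 = 28800 bytes.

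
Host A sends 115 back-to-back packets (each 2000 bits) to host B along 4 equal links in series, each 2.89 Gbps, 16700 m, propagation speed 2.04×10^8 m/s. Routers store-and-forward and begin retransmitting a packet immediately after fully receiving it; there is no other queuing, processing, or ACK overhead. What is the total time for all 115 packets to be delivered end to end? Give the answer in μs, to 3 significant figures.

409 μs

Per-hop transmission t_tx = L/R = 2000/2890000000 = 0.692042 μs.
Per-hop propagation t_prop = 16700/204000000 = 81.8627 μs.
Pipeline fill: first packet needs 4·t_tx to clear all hops; remaining 114 packets each add one t_tx.
Total = (4+115-1)·t_tx + 4·t_prop = 118·0.692042 + 4·81.8627 = 409 μs.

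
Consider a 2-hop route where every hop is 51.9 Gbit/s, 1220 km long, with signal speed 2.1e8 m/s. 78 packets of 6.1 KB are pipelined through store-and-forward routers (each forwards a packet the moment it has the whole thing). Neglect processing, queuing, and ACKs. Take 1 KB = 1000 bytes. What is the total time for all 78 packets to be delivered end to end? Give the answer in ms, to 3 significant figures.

11.7 ms

Per-hop transmission t_tx = L/R = 48800/51900000000 = 0.00094027 ms.
Per-hop propagation t_prop = 1220000/210000000 = 5.80952 ms.
Pipeline fill: first packet needs 2·t_tx to clear all hops; remaining 77 packets each add one t_tx.
Total = (2+78-1)·t_tx + 2·t_prop = 79·0.00094027 + 2·5.80952 = 11.7 ms.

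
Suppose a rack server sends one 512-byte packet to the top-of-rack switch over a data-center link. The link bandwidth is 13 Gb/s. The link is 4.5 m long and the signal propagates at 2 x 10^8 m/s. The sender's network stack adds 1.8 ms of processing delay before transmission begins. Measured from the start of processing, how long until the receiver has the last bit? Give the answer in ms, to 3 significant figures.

1.80 ms

L = 512 × 8 = 4096 bits.
Transmission delay = L/R = 4096 / 13000000000 = 0.000315077 ms.
Propagation delay = d/s = 4.5 m / 200000000 m/s = 2.25e-05 ms.
Plus processing delay 1.8 ms = 1.8 ms.
Total = 1.80 ms.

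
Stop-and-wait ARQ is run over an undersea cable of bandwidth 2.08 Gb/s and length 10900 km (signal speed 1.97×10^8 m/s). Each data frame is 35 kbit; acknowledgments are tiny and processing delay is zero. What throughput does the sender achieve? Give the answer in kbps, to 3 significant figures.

t_tx = L/R = 35000/2080000000 = 1.68269e-05 s.
t_prop = 10900000/197000000 = 0.0553299 s; RTT = 0.11066 s.
Cycle = t_tx + RTT = 0.110677 s.
Throughput = L / cycle = 35000 / 0.110677 = 316 kbps.

316 kbps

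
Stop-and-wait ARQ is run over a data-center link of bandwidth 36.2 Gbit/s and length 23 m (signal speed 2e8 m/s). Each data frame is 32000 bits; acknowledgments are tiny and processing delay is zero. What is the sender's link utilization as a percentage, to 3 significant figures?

79.4 %

t_tx = L/R = 32000/36200000000 = 8.83978e-07 s.
t_prop = 23/200000000 = 1.15e-07 s; RTT = 2.3e-07 s.
Cycle = t_tx + RTT = 1.11398e-06 s.
Utilization = t_tx / cycle = 8.83978e-07/1.11398e-06 = 79.4 %.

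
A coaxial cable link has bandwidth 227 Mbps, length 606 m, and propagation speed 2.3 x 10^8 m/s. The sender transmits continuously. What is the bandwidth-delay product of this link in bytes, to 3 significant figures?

Propagation delay = 606 / 2.3e+08 = 2.63478e-06 s.
BDP = R × t_prop = 227000000 × 2.63478e-06 = 598.096 bits.
In bytes: 598.096/8 = 74.8 bytes.

74.8 bytes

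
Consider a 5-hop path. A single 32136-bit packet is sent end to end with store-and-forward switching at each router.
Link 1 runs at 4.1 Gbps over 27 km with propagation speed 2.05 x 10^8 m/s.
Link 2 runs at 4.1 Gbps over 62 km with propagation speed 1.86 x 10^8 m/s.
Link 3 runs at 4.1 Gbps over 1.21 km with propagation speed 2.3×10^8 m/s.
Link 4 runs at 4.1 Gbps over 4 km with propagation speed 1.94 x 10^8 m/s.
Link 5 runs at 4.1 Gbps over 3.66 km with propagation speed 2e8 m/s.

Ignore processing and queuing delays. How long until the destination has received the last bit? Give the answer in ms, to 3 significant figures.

0.548 ms

Transmission delay per hop = L/R = 32136/4.1e+09 = 0.00783805 ms; 5 hops → 0.0391902 ms.
Propagation delays (d/s per hop): 0.131707, 0.333333, 0.00526087, 0.0206186, 0.0183 ms; sum = 0.50922 ms.
End-to-end = 0.548 ms.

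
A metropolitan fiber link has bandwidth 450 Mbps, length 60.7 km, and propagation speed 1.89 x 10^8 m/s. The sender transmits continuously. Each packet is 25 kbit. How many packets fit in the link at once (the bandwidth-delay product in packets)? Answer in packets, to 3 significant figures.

Propagation delay = 60700 / 189000000 = 0.000321164 s.
BDP = R × t_prop = 450000000 × 0.000321164 = 144524 bits.
In packets of 25000 bits: 5.78 packets.

5.78 packets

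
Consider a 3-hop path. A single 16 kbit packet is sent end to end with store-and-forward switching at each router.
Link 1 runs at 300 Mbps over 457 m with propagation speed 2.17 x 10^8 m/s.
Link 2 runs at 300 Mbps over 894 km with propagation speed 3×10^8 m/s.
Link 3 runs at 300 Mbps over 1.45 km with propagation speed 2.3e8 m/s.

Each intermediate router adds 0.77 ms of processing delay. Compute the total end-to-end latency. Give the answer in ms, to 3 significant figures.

L = 16000 bits.
Transmission delay per hop = L/R = 16000/300000000 = 0.0533333 ms; 3 hops → 0.16 ms.
Propagation delays (d/s per hop): 0.00210599, 2.98, 0.00630435 ms; sum = 2.98841 ms.
Processing at 2 router(s): 2 × 0.77 ms = 1.54 ms.
End-to-end = 4.69 ms.

4.69 ms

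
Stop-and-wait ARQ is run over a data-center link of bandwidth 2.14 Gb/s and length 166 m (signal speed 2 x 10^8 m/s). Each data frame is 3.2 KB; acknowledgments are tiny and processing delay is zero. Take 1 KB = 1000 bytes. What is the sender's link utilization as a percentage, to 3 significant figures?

t_tx = L/R = 25600/2.14e+09 = 1.19626e-05 s.
t_prop = 166/200000000 = 8.3e-07 s; RTT = 1.66e-06 s.
Cycle = t_tx + RTT = 1.36226e-05 s.
Utilization = t_tx / cycle = 1.19626e-05/1.36226e-05 = 87.8 %.

87.8 %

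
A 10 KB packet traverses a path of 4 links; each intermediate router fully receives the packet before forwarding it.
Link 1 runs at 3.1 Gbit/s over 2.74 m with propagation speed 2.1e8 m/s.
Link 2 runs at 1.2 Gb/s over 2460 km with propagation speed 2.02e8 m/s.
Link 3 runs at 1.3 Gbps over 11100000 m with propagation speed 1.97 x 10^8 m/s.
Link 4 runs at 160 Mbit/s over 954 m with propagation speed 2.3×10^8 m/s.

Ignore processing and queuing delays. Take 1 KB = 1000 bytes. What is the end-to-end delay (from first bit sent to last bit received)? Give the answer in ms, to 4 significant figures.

L = 80000 bits.
Transmission delays (L/R per hop): 0.0258065, 0.0666667, 0.0615385, 0.5 ms; sum = 0.654012 ms.
Propagation delays (d/s per hop): 1.30476e-05, 12.1782, 56.3452, 0.00414783 ms; sum = 68.5276 ms.
End-to-end = 69.18 ms.

69.18 ms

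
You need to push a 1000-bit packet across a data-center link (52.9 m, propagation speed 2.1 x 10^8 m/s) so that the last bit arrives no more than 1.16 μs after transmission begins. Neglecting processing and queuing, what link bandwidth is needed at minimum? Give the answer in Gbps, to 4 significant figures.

1.101 Gbps

Propagation delay = 52.9 / 210000000 = 0.251905 μs.
Transmission budget = 1.16 − 0.251905 = 0.908095 μs.
R ≥ L / t_tx = 1000 bits / 9.08095e-07 s = 1.101 Gbps.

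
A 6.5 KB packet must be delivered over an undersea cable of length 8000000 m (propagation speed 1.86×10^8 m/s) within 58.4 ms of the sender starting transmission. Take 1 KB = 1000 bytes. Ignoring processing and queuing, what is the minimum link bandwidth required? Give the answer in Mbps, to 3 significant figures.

3.38 Mbps

L = 52000 bits.
Propagation delay = 8000000 / 186000000 = 43.0108 ms.
Transmission budget = 58.4 − 43.0108 = 15.3892 ms.
R ≥ L / t_tx = 52000 bits / 0.0153892 s = 3.38 Mbps.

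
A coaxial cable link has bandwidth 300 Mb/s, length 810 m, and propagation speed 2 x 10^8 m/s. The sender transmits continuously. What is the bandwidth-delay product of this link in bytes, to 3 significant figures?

152 bytes

Propagation delay = 810 / 200000000 = 4.05e-06 s.
BDP = R × t_prop = 300000000 × 4.05e-06 = 1215 bits.
In bytes: 1215/8 = 152 bytes.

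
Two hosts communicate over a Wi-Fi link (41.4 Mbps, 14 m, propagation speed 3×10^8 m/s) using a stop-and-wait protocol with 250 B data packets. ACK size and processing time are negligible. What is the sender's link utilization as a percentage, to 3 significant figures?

99.8 %

t_tx = L/R = 2000/41400000 = 4.83092e-05 s.
t_prop = 14/300000000 = 4.66667e-08 s; RTT = 9.33333e-08 s.
Cycle = t_tx + RTT = 4.84025e-05 s.
Utilization = t_tx / cycle = 4.83092e-05/4.84025e-05 = 99.8 %.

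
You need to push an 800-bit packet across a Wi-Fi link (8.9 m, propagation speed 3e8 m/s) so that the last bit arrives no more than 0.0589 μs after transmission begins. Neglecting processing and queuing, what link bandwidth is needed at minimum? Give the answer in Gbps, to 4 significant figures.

Propagation delay = 8.9 / 300000000 = 0.0296667 μs.
Transmission budget = 0.0589 − 0.0296667 = 0.0292333 μs.
R ≥ L / t_tx = 800 bits / 2.92333e-08 s = 27.37 Gbps.

27.37 Gbps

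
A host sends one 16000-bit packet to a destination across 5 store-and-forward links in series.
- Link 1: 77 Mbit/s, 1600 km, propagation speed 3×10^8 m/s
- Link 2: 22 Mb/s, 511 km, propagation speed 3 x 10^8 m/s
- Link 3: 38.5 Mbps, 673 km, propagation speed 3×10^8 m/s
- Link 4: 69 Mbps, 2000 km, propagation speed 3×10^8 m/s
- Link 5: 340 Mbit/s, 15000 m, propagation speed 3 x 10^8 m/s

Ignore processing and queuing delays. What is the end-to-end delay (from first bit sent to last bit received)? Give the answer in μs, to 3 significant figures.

Transmission delays (L/R per hop): 207.792, 727.273, 415.584, 231.884, 47.0588 μs; sum = 1629.59 μs.
Propagation delays (d/s per hop): 5333.33, 1703.33, 2243.33, 6666.67, 50 μs; sum = 15996.7 μs.
End-to-end = 17600 μs.

17600 μs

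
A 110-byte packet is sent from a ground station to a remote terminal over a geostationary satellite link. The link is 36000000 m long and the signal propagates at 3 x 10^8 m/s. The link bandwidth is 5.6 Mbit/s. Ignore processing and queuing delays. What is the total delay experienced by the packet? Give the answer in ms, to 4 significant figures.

L = 110 × 8 = 880 bits.
Transmission delay = L/R = 880 / 5600000 = 0.157143 ms.
Propagation delay = d/s = 36000000 m / 300000000 m/s = 120 ms.
Total = 120.2 ms.

120.2 ms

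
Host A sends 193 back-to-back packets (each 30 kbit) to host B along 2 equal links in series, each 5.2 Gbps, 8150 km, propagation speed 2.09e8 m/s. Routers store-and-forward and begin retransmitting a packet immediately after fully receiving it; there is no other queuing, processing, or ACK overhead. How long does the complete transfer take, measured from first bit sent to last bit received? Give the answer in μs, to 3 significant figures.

79100 μs

Per-hop transmission t_tx = L/R = 30000/5200000000 = 5.76923 μs.
Per-hop propagation t_prop = 8150000/209000000 = 38995.2 μs.
Pipeline fill: first packet needs 2·t_tx to clear all hops; remaining 192 packets each add one t_tx.
Total = (2+193-1)·t_tx + 2·t_prop = 194·5.76923 + 2·38995.2 = 79100 μs.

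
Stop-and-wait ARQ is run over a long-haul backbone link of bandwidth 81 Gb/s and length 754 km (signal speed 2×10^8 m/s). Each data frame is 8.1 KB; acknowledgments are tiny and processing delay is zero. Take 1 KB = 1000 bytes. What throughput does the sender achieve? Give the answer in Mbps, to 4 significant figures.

8.593 Mbps

t_tx = L/R = 64800/81000000000 = 8e-07 s.
t_prop = 754000/200000000 = 0.00377 s; RTT = 0.00754 s.
Cycle = t_tx + RTT = 0.0075408 s.
Throughput = L / cycle = 64800 / 0.0075408 = 8.593 Mbps.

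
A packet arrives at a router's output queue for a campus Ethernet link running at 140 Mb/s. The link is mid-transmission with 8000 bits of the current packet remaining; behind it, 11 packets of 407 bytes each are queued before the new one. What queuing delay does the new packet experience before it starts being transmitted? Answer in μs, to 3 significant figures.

313 μs

Each queued packet: L/R = 3256/140000000 = 23.2571 μs.
11 queued → 255.829 μs.
Plus remaining 8000 bits of current packet: 57.1429 μs.
Queuing delay = 313 μs.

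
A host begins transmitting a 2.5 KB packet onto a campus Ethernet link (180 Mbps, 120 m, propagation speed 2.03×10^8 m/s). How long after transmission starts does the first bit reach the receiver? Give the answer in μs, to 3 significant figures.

First bit experiences only propagation delay: d/s = 120/2.03e+08 = 0.591 μs.

0.591 μs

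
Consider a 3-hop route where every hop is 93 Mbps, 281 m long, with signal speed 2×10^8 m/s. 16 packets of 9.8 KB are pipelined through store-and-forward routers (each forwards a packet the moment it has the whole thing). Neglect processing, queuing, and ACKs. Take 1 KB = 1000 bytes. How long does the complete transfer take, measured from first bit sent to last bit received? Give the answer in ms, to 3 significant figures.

15.2 ms

Per-hop transmission t_tx = L/R = 78400/93000000 = 0.843011 ms.
Per-hop propagation t_prop = 281/200000000 = 0.001405 ms.
Pipeline fill: first packet needs 3·t_tx to clear all hops; remaining 15 packets each add one t_tx.
Total = (3+16-1)·t_tx + 3·t_prop = 18·0.843011 + 3·0.001405 = 15.2 ms.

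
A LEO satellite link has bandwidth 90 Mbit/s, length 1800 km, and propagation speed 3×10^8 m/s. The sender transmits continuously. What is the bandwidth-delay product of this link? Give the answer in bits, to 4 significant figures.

Propagation delay = 1800000 / 300000000 = 0.006 s.
BDP = R × t_prop = 90000000 × 0.006 = 540000 bits.

540000 bits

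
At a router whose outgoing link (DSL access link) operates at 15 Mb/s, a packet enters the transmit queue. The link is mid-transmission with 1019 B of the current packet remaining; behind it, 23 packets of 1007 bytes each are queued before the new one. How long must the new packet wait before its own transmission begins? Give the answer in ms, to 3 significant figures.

12.9 ms

Each queued packet: L/R = 8056/15000000 = 0.537067 ms.
23 queued → 12.3525 ms.
Plus remaining 8152 bits of current packet: 0.543467 ms.
Queuing delay = 12.9 ms.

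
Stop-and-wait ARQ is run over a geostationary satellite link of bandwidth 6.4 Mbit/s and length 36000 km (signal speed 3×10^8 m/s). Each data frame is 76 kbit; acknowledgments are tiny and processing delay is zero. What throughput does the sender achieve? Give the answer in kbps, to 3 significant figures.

302 kbps

t_tx = L/R = 76000/6400000 = 0.011875 s.
t_prop = 36000000/300000000 = 0.12 s; RTT = 0.24 s.
Cycle = t_tx + RTT = 0.251875 s.
Throughput = L / cycle = 76000 / 0.251875 = 302 kbps.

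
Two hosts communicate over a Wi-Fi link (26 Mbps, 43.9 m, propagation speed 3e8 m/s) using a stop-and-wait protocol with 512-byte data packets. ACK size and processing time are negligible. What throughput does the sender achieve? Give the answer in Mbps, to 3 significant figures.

t_tx = L/R = 4096/26000000 = 0.000157538 s.
t_prop = 43.9/300000000 = 1.46333e-07 s; RTT = 2.92667e-07 s.
Cycle = t_tx + RTT = 0.000157831 s.
Throughput = L / cycle = 4096 / 0.000157831 = 26.0 Mbps.

26.0 Mbps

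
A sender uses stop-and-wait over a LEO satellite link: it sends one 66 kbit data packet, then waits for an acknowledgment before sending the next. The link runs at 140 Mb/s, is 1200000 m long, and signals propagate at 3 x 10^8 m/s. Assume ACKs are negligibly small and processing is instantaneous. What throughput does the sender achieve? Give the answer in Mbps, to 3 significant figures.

t_tx = L/R = 66000/140000000 = 0.000471429 s.
t_prop = 1200000/300000000 = 0.004 s; RTT = 0.008 s.
Cycle = t_tx + RTT = 0.00847143 s.
Throughput = L / cycle = 66000 / 0.00847143 = 7.79 Mbps.

7.79 Mbps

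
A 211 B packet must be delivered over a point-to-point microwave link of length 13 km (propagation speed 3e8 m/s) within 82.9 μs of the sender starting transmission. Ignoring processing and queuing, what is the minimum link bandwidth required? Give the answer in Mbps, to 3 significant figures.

42.7 Mbps

L = 1688 bits.
Propagation delay = 13000 / 300000000 = 43.3333 μs.
Transmission budget = 82.9 − 43.3333 = 39.5667 μs.
R ≥ L / t_tx = 1688 bits / 3.95667e-05 s = 42.7 Mbps.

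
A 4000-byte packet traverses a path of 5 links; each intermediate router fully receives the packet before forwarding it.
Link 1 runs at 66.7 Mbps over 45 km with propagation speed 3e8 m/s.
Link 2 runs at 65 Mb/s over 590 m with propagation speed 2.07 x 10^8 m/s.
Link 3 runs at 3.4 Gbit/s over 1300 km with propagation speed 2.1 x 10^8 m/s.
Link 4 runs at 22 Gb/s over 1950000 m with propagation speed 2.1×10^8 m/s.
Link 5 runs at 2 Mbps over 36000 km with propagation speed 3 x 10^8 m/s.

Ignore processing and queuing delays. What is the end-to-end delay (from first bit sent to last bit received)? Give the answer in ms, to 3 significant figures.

153 ms

L = 4000 × 8 = 32000 bits.
Transmission delays (L/R per hop): 0.47976, 0.492308, 0.00941176, 0.00145455, 16 ms; sum = 16.9829 ms.
Propagation delays (d/s per hop): 0.15, 0.00285024, 6.19048, 9.28571, 120 ms; sum = 135.629 ms.
End-to-end = 153 ms.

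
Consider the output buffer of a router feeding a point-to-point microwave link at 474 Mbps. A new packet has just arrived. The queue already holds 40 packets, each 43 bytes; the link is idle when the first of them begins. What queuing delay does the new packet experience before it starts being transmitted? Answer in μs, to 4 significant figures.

29.03 μs

Each queued packet: L/R = 344/474000000 = 0.725738 μs.
40 queued → 29.0295 μs.
Queuing delay = 29.03 μs.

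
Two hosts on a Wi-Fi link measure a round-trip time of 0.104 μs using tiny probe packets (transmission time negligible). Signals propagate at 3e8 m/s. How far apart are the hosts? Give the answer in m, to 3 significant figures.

One-way propagation = RTT/2 = 0.052 μs.
d = s × t = 300000000 × 5.2e-08 = 15.6 m.

15.6 m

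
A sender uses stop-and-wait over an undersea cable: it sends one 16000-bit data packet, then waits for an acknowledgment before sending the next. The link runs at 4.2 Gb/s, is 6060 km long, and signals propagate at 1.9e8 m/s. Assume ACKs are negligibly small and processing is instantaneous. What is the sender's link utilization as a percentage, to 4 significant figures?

t_tx = L/R = 16000/4200000000 = 3.80952e-06 s.
t_prop = 6060000/190000000 = 0.0318947 s; RTT = 0.0637895 s.
Cycle = t_tx + RTT = 0.0637933 s.
Utilization = t_tx / cycle = 3.80952e-06/0.0637933 = 0.005972 %.

0.005972 %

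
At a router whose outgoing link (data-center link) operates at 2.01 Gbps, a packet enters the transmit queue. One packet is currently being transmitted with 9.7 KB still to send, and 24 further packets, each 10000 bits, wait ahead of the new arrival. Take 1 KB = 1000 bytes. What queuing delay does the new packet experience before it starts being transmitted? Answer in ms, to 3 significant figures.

Each queued packet: L/R = 10000/2.01e+09 = 0.00497512 ms.
24 queued → 0.119403 ms.
Plus remaining 77600 bits of current packet: 0.038607 ms.
Queuing delay = 0.158 ms.

0.158 ms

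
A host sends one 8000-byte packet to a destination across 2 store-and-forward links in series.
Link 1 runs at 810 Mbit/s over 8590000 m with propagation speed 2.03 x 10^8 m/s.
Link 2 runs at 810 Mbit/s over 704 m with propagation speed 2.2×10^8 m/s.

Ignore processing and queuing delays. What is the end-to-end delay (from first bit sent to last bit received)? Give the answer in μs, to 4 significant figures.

42480 μs

L = 8000 × 8 = 64000 bits.
Transmission delay per hop = L/R = 64000/810000000 = 79.0123 μs; 2 hops → 158.025 μs.
Propagation delays (d/s per hop): 42315.3, 3.2 μs; sum = 42318.5 μs.
End-to-end = 42480 μs.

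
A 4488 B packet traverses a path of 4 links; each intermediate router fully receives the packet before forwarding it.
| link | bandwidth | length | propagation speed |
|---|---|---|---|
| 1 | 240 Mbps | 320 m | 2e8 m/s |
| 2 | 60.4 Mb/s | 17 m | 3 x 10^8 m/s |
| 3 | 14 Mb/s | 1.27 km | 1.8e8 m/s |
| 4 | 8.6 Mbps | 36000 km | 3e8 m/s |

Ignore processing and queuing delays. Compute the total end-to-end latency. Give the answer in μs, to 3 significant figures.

127000 μs

L = 4488 × 8 = 35904 bits.
Transmission delays (L/R per hop): 149.6, 594.437, 2564.57, 4174.88 μs; sum = 7483.49 μs.
Propagation delays (d/s per hop): 1.6, 0.0566667, 7.05556, 120000 μs; sum = 120009 μs.
End-to-end = 127000 μs.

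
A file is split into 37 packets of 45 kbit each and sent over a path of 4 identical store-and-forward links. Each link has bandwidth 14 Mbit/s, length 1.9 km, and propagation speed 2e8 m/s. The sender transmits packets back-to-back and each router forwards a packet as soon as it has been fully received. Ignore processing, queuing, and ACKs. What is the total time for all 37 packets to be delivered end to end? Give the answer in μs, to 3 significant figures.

129000 μs

Per-hop transmission t_tx = L/R = 45000/14000000 = 3214.29 μs.
Per-hop propagation t_prop = 1900/200000000 = 9.5 μs.
Pipeline fill: first packet needs 4·t_tx to clear all hops; remaining 36 packets each add one t_tx.
Total = (4+37-1)·t_tx + 4·t_prop = 40·3214.29 + 4·9.5 = 129000 μs.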